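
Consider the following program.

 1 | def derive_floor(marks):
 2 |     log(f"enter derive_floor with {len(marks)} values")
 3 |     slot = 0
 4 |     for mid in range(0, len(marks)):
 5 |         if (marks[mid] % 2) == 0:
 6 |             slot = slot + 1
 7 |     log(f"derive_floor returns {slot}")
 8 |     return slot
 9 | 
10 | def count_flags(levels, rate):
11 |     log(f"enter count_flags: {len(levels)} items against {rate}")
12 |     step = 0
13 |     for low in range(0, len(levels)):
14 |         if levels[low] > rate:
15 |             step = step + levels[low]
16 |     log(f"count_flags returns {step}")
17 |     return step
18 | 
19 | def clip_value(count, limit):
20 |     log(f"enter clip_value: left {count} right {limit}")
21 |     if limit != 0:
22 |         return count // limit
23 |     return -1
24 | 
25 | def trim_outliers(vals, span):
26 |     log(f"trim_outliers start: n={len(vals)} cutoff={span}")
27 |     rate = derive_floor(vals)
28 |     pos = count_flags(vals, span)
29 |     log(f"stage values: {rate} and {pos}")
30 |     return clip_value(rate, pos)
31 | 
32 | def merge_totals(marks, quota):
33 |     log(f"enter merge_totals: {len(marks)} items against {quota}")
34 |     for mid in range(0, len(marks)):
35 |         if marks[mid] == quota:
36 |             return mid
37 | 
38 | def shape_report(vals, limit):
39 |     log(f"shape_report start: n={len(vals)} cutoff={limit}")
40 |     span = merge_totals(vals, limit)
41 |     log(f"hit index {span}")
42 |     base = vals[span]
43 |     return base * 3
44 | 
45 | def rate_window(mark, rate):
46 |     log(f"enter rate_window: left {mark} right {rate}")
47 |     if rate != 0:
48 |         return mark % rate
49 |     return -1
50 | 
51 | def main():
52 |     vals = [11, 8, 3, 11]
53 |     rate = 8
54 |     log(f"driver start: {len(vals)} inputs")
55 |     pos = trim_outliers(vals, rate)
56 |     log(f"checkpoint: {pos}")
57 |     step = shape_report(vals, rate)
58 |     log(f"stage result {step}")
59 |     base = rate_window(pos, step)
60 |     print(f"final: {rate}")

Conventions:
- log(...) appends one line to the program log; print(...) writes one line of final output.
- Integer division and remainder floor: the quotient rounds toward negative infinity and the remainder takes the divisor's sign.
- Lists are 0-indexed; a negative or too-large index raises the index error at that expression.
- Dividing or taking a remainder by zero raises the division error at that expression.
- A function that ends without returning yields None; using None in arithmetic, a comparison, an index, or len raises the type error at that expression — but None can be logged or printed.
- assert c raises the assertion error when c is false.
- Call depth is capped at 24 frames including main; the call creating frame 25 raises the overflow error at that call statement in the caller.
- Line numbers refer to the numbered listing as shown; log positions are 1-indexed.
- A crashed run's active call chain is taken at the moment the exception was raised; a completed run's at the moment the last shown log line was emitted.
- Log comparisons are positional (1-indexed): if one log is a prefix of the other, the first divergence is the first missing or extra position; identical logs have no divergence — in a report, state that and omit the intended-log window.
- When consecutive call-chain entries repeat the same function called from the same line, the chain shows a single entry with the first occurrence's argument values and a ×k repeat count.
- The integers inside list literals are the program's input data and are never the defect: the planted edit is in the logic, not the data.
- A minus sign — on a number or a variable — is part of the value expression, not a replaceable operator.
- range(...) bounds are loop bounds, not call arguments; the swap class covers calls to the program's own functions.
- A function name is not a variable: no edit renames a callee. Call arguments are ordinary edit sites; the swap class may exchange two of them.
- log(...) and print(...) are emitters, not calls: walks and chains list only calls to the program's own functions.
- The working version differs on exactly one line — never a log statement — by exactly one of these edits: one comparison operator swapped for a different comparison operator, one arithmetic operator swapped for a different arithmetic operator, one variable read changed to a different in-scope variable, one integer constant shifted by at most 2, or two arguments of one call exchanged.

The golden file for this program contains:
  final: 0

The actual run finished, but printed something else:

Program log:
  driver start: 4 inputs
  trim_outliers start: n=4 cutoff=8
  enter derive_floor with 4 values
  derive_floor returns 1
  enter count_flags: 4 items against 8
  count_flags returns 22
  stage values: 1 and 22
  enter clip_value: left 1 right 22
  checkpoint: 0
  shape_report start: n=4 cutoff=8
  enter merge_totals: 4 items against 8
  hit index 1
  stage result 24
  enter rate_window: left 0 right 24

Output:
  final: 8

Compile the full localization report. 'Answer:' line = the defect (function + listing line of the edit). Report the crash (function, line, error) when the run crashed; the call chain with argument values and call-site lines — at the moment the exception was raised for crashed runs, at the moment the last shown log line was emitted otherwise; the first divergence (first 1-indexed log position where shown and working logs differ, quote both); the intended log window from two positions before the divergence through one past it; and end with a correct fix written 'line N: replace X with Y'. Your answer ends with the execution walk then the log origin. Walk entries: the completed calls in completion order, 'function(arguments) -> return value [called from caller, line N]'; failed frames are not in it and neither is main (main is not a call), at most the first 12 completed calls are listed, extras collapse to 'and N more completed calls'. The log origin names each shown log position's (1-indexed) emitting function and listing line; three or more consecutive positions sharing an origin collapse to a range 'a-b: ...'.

Answer: the defect is in main at line 60.
Key fact: The logs agree in full; only the final output differs.
Call chain: main -> rate_window(0, 24) (called at line 59).
First divergence: none (the log streams are identical).
Execution walk:
  derive_floor([11, 8, 3, 11]) -> 1  [called from trim_outliers, line 27]
  count_flags([11, 8, 3, 11], 8) -> 22  [called from trim_outliers, line 28]
  clip_value(1, 22) -> 0  [called from trim_outliers, line 30]
  trim_outliers([11, 8, 3, 11], 8) -> 0  [called from main, line 55]
  merge_totals([11, 8, 3, 11], 8) -> 1  [called from shape_report, line 40]
  shape_report([11, 8, 3, 11], 8) -> 24  [called from main, line 57]
  rate_window(0, 24) -> 0  [called from main, line 59]
Log origins:
  1: emitted by main (line 54)
  2: emitted by trim_outliers (line 26)
  3: emitted by derive_floor (line 2)
  4: emitted by derive_floor (line 7)
  5: emitted by count_flags (line 11)
  6: emitted by count_flags (line 16)
  7: emitted by trim_outliers (line 29)
  8: emitted by clip_value (line 20)
  9: emitted by main (line 56)
  10: emitted by shape_report (line 39)
  11: emitted by merge_totals (line 33)
  12: emitted by shape_report (line 41)
  13: emitted by main (line 58)
  14: emitted by rate_window (line 46)
A correct fix: line 60: replace `rate` with `base`.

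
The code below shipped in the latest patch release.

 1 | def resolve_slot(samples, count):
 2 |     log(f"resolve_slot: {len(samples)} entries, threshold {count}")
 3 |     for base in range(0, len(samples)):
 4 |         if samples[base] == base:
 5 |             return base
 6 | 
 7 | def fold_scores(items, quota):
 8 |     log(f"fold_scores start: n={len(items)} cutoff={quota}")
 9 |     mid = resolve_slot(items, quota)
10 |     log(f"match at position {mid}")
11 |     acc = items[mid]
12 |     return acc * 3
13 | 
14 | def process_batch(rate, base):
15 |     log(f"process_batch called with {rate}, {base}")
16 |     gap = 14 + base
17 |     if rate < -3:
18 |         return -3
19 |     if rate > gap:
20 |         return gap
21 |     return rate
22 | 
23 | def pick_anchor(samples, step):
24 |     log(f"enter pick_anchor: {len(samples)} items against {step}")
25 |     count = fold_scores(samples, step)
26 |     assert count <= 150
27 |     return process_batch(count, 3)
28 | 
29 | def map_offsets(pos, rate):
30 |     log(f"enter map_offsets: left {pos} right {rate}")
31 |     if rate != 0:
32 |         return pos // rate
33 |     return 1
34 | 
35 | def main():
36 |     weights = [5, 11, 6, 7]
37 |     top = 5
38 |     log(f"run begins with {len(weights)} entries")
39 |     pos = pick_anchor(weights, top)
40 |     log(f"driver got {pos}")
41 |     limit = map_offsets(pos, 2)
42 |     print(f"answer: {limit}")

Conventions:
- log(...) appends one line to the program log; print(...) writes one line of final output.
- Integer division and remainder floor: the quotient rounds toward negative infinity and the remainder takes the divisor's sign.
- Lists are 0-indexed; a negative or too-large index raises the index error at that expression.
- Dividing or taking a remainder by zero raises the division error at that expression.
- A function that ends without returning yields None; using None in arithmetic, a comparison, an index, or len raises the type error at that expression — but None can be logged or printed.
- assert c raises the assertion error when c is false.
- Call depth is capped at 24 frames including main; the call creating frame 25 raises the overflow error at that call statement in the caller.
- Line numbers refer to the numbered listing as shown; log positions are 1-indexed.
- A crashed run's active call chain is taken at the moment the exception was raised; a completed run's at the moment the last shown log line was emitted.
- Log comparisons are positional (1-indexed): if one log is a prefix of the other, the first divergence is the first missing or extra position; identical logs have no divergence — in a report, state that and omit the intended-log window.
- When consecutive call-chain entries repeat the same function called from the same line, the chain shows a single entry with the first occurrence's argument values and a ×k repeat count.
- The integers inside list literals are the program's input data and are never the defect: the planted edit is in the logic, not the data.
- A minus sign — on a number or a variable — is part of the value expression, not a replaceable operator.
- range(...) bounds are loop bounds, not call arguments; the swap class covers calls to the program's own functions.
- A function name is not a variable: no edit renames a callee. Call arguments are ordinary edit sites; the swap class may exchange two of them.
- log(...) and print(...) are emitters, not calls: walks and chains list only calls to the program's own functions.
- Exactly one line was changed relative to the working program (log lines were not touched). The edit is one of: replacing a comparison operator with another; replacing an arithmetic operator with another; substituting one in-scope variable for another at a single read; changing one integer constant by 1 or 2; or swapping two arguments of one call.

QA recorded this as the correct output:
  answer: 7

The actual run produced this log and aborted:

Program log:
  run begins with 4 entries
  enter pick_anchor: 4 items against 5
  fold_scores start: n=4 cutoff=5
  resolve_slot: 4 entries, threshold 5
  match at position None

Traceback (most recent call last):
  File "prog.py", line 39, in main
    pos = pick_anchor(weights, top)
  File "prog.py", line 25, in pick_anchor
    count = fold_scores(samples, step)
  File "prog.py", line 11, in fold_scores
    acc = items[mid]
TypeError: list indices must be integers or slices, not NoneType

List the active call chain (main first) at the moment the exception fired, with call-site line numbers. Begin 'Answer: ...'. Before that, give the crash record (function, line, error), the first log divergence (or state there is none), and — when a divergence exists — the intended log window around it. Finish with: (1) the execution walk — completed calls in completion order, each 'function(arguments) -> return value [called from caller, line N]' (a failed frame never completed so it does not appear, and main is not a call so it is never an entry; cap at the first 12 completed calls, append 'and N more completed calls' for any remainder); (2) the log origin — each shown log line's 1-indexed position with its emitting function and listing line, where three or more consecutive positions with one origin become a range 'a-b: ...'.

Answer: main -> pick_anchor (called at line 39) -> fold_scores (called at line 25).
The tell: The earliest visible damage is log position 5 — 'match at position None' rather than the intended 'match at position 0'.
Crash: fold_scores, line 11, TypeError.
First divergence: position 5; shown 'match at position None' vs intended 'match at position 0'.
Intended log window:
  3: fold_scores start: n=4 cutoff=5
  4: resolve_slot: 4 entries, threshold 5
  5: match at position 0
  6: process_batch called with 15, 3
Execution walk:
  resolve_slot([5, 11, 6, 7], 5) -> None  [called from fold_scores, line 9]
Log origin:
  1: logged in main at line 38
  2: logged in pick_anchor at line 24
  3: logged in fold_scores at line 8
  4: logged in resolve_slot at line 2
  5: logged in fold_scores at line 10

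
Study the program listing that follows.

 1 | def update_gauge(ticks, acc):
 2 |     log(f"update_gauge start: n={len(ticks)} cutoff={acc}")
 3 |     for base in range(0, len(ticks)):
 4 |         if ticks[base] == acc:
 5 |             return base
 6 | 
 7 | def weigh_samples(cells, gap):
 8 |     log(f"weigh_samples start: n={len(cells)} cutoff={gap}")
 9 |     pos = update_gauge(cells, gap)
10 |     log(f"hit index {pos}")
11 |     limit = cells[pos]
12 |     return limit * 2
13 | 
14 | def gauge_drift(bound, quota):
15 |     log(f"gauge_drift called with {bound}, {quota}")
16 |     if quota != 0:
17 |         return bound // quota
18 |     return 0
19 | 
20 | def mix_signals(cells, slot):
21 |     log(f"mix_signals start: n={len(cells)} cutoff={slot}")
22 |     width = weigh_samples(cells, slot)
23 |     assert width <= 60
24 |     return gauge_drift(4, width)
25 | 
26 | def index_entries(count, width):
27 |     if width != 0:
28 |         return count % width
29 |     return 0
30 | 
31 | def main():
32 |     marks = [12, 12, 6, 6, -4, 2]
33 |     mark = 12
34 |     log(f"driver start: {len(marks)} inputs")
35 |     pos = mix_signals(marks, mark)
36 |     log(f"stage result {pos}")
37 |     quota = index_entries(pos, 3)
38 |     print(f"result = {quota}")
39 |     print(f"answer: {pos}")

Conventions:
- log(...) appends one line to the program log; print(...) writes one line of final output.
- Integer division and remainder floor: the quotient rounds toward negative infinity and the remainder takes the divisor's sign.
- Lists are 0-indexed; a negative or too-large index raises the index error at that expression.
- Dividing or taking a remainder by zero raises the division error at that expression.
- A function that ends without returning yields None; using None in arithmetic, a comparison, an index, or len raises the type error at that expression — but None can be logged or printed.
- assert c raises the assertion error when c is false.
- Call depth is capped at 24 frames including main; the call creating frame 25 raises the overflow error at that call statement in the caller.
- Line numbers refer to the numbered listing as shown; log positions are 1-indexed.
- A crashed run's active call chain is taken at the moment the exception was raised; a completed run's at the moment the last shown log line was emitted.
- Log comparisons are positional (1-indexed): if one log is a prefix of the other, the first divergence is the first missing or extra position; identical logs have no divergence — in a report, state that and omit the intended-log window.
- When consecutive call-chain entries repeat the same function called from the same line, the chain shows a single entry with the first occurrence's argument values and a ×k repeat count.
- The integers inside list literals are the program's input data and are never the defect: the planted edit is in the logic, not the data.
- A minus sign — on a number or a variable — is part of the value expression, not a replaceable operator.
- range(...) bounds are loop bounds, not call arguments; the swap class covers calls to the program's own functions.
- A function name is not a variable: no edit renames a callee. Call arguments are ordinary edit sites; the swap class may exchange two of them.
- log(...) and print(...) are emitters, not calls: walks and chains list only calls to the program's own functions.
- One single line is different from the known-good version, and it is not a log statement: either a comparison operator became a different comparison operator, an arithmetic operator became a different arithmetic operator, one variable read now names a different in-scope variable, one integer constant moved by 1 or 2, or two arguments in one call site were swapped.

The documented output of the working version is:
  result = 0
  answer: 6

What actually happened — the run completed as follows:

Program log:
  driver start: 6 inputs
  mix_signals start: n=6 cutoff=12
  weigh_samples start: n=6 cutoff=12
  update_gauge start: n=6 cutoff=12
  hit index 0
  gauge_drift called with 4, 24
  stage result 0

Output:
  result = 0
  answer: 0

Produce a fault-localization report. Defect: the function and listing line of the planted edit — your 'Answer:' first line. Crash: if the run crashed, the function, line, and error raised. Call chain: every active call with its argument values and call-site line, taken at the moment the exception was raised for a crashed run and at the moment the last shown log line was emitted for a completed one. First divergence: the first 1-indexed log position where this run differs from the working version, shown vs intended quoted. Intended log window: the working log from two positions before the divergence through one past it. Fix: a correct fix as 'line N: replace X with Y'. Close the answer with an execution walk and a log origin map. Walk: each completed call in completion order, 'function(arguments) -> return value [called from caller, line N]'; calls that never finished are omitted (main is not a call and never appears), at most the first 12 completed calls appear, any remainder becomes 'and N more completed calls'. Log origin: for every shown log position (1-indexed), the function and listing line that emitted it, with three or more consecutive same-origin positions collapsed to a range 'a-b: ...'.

Answer: the defect is in mix_signals at line 24.
Core observation: Position 6 is the first bad log line: 'gauge_drift called with 4, 24' should read 'gauge_drift called with 24, 4'.
Call chain: main.
First divergence: position 6; shown 'gauge_drift called with 4, 24' vs intended 'gauge_drift called with 24, 4'.
Intended log window:
  4: update_gauge start: n=6 cutoff=12
  5: hit index 0
  6: gauge_drift called with 24, 4
  7: stage result 6
Execution walk:
  update_gauge([12, 12, 6, 6, -4, 2], 12) -> 0  [called from weigh_samples, line 9]
  weigh_samples([12, 12, 6, 6, -4, 2], 12) -> 24  [called from mix_signals, line 22]
  gauge_drift(4, 24) -> 0  [called from mix_signals, line 24]
  mix_signals([12, 12, 6, 6, -4, 2], 12) -> 0  [called from main, line 35]
  index_entries(0, 3) -> 0  [called from main, line 37]
Origin of each log line:
  1: emitted by main (line 34)
  2: emitted by mix_signals (line 21)
  3: emitted by weigh_samples (line 8)
  4: emitted by update_gauge (line 2)
  5: emitted by weigh_samples (line 10)
  6: emitted by gauge_drift (line 15)
  7: emitted by main (line 36)
A correct fix: line 24: replace `gauge_drift(4, width)` with `gauge_drift(width, 4)`.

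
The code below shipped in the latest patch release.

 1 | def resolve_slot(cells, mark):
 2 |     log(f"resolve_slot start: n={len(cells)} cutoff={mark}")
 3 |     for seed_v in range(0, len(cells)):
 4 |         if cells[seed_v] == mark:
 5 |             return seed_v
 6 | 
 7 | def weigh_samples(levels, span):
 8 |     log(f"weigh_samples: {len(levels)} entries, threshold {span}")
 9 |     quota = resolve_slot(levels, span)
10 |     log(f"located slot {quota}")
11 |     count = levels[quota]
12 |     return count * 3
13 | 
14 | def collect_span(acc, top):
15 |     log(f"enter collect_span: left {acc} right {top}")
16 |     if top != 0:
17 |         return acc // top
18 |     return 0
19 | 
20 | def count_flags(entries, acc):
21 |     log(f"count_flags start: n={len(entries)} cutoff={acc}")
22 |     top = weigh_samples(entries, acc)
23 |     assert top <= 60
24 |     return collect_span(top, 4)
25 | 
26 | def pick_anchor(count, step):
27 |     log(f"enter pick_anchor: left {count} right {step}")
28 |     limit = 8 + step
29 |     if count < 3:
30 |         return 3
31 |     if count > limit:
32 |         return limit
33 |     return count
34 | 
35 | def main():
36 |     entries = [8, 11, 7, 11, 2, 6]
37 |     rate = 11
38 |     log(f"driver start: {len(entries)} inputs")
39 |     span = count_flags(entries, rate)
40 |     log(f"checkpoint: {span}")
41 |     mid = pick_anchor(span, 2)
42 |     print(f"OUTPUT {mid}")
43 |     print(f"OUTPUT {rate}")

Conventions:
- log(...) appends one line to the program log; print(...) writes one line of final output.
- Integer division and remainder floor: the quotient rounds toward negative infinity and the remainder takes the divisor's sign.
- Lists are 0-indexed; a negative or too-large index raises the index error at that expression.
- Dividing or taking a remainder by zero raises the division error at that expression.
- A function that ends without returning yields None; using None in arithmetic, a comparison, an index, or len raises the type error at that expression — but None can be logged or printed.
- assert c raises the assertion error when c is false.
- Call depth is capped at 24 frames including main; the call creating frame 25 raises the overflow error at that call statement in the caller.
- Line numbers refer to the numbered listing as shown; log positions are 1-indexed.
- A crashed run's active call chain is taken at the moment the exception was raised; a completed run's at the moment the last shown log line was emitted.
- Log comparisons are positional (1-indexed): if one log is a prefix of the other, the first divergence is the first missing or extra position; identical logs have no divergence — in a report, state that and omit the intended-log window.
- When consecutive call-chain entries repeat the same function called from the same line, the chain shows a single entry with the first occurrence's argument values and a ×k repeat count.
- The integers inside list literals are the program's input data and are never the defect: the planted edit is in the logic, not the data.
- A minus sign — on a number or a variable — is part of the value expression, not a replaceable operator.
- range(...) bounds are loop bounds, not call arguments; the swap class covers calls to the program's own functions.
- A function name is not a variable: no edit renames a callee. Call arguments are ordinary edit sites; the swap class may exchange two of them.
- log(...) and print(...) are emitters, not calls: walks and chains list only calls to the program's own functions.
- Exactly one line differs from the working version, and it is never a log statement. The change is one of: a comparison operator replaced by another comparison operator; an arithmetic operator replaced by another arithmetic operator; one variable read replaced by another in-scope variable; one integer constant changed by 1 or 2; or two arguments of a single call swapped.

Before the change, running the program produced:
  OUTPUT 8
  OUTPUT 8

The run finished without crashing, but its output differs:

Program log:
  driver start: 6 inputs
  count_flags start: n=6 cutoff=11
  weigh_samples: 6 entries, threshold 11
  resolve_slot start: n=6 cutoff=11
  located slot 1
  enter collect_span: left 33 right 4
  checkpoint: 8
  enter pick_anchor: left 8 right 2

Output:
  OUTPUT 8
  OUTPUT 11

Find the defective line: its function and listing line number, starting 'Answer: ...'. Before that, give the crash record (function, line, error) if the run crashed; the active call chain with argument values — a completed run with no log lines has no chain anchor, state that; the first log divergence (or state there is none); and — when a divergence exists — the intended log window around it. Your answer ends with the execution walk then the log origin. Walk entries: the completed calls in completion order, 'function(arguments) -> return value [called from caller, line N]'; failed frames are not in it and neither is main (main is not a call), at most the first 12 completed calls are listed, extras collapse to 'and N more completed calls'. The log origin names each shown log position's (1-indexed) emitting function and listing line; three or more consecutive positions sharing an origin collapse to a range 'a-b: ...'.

Answer: the defect is in main at line 43.
The tell: Log streams are identical — the defect surfaces only in the printed output.
Call chain: main -> pick_anchor(8, 2) (called at line 41).
First divergence: none (the log streams are identical).
Execution walk:
  resolve_slot([8, 11, 7, 11, 2, 6], 11) -> 1  [called from weigh_samples, line 9]
  weigh_samples([8, 11, 7, 11, 2, 6], 11) -> 33  [called from count_flags, line 22]
  collect_span(33, 4) -> 8  [called from count_flags, line 24]
  count_flags([8, 11, 7, 11, 2, 6], 11) -> 8  [called from main, line 39]
  pick_anchor(8, 2) -> 8  [called from main, line 41]
Log origin:
  1: from main, line 38
  2: from count_flags, line 21
  3: from weigh_samples, line 8
  4: from resolve_slot, line 2
  5: from weigh_samples, line 10
  6: from collect_span, line 15
  7: from main, line 40
  8: from pick_anchor, line 27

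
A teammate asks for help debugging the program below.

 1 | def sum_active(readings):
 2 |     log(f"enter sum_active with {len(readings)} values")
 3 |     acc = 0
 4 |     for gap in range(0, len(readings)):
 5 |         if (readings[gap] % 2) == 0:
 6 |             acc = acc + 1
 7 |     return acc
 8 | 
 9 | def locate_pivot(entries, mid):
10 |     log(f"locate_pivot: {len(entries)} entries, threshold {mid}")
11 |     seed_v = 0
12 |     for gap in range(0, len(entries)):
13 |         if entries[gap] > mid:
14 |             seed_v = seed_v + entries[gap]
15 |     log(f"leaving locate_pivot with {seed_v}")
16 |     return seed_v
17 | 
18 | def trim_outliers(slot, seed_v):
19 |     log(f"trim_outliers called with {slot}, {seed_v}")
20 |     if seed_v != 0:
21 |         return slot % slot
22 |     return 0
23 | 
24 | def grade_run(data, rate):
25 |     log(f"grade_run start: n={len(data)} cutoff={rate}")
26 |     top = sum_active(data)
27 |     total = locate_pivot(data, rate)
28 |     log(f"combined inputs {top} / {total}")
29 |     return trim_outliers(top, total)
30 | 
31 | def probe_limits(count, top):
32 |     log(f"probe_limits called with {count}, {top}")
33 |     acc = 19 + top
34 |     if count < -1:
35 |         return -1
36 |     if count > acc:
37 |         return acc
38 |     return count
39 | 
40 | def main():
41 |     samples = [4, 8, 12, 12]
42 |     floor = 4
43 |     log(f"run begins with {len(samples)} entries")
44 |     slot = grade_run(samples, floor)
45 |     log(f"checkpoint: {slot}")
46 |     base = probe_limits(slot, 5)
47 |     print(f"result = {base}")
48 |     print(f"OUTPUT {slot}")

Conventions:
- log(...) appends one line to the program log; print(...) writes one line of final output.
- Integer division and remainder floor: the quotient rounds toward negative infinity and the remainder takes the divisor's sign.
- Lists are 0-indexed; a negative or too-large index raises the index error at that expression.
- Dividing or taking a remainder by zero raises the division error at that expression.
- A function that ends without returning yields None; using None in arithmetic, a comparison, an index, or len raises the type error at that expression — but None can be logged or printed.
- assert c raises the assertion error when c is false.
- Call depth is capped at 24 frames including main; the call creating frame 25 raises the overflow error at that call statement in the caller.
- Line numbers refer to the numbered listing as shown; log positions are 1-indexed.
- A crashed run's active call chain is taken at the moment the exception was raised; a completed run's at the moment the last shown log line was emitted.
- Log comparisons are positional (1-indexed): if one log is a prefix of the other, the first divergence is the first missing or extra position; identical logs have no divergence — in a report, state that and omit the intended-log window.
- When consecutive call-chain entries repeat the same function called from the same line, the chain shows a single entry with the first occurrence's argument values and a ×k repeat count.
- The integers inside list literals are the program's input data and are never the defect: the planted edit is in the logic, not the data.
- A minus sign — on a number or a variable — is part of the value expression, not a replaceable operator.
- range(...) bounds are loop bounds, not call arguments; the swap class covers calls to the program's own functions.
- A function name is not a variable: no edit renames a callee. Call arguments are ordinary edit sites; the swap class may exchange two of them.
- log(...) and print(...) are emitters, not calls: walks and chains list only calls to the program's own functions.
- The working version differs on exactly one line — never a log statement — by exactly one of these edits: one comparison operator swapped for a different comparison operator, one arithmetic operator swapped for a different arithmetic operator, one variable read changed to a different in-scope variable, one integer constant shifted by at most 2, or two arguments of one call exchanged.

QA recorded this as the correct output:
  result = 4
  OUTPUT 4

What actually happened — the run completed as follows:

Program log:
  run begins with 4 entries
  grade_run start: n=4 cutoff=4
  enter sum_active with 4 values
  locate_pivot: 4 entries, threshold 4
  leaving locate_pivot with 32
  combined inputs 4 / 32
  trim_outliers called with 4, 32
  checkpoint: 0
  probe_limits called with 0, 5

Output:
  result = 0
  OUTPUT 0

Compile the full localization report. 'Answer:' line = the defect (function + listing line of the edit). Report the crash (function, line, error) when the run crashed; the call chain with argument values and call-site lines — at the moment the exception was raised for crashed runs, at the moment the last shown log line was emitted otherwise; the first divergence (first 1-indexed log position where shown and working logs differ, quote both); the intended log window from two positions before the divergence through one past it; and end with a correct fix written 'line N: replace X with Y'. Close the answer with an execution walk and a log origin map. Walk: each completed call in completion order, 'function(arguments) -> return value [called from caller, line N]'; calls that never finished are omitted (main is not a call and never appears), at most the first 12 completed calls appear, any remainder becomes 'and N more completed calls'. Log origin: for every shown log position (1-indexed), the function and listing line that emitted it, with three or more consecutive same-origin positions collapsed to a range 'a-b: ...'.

Answer: the defect is in trim_outliers at line 21.
Key observation: At log position 8 the runs split — shown 'checkpoint: 0', but the working version logs 'checkpoint: 4'.
Call chain: main -> probe_limits(0, 5) (called at line 46).
First divergence: position 8; shown 'checkpoint: 0' vs intended 'checkpoint: 4'.
Intended log window:
  6: combined inputs 4 / 32
  7: trim_outliers called with 4, 32
  8: checkpoint: 4
  9: probe_limits called with 4, 5
Execution walk:
  sum_active([4, 8, 12, 12]) -> 4  [called from grade_run, line 26]
  locate_pivot([4, 8, 12, 12], 4) -> 32  [called from grade_run, line 27]
  trim_outliers(4, 32) -> 0  [called from grade_run, line 29]
  grade_run([4, 8, 12, 12], 4) -> 0  [called from main, line 44]
  probe_limits(0, 5) -> 0  [called from main, line 46]
Log origin:
  1: logged in main at line 43
  2: logged in grade_run at line 25
  3: logged in sum_active at line 2
  4: logged in locate_pivot at line 10
  5: logged in locate_pivot at line 15
  6: logged in grade_run at line 28
  7: logged in trim_outliers at line 19
  8: logged in main at line 45
  9: logged in probe_limits at line 32
A correct fix: line 21: replace `slot % slot` with `slot % seed_v`.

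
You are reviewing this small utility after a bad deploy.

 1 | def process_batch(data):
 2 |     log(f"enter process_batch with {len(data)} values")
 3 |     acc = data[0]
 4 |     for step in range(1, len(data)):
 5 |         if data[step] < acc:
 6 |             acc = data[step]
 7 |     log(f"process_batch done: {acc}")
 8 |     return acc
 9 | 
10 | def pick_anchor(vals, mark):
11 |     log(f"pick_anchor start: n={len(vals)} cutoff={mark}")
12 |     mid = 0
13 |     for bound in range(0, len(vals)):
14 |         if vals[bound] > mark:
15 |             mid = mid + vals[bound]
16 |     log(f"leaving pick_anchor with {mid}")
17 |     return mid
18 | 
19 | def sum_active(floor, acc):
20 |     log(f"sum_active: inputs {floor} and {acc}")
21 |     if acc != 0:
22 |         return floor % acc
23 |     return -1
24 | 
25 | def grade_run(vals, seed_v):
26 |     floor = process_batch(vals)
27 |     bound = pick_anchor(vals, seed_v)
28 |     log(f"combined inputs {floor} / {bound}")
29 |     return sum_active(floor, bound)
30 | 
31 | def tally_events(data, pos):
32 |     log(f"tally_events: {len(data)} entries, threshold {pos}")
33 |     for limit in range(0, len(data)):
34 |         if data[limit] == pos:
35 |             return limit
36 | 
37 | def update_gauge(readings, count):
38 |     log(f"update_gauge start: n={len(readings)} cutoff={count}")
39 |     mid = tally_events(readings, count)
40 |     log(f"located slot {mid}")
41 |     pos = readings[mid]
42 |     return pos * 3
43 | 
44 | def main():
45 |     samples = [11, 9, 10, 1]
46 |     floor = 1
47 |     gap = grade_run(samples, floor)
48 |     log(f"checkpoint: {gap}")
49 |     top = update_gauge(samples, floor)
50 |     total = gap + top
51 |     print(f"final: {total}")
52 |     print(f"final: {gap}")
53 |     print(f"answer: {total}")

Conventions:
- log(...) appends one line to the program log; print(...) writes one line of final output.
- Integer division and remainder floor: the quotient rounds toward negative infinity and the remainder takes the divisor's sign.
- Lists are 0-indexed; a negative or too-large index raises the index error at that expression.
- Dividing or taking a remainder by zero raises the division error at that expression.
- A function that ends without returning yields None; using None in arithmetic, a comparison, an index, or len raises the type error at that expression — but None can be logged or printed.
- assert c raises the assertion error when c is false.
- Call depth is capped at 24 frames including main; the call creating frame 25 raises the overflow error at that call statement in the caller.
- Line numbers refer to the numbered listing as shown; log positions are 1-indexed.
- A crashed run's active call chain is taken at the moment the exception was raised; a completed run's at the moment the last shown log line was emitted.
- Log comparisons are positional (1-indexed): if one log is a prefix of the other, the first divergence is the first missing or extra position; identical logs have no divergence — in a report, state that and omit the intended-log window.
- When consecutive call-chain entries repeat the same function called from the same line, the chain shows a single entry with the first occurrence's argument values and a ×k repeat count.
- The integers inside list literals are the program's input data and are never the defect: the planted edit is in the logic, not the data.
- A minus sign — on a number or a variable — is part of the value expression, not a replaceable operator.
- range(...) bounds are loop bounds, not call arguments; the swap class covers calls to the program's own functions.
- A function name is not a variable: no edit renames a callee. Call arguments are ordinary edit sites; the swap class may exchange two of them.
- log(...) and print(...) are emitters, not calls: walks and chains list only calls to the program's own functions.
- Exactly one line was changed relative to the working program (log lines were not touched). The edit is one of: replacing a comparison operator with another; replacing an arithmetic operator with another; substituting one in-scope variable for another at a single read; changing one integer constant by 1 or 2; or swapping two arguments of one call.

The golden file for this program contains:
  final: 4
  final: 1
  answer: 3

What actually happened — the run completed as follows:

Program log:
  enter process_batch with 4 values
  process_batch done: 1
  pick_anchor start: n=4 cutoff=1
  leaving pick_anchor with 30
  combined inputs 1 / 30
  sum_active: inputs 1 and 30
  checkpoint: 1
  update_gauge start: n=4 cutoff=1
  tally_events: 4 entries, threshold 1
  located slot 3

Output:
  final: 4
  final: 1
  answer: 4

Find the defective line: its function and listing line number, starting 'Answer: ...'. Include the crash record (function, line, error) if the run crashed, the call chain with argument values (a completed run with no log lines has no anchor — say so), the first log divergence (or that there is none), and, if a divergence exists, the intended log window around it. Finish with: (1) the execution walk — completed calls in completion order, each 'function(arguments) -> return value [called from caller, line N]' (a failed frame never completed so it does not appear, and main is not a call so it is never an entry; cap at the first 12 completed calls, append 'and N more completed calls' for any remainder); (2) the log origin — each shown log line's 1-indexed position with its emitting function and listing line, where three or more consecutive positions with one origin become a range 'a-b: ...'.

Answer: the defect is in main at line 53.
Key fact: Every logged value matches the working version; the printed result is what differs.
Call chain: main -> update_gauge([11, 9, 10, 1], 1) (called at line 49).
First divergence: there is none — every log position agrees.
Execution walk:
  process_batch([11, 9, 10, 1]) -> 1  [called from grade_run, line 26]
  pick_anchor([11, 9, 10, 1], 1) -> 30  [called from grade_run, line 27]
  sum_active(1, 30) -> 1  [called from grade_run, line 29]
  grade_run([11, 9, 10, 1], 1) -> 1  [called from main, line 47]
  tally_events([11, 9, 10, 1], 1) -> 3  [called from update_gauge, line 39]
  update_gauge([11, 9, 10, 1], 1) -> 3  [called from main, line 49]
Log origins:
  1 — process_batch, line 2
  2 — process_batch, line 7
  3 — pick_anchor, line 11
  4 — pick_anchor, line 16
  5 — grade_run, line 28
  6 — sum_active, line 20
  7 — main, line 48
  8 — update_gauge, line 38
  9 — tally_events, line 32
  10 — update_gauge, line 40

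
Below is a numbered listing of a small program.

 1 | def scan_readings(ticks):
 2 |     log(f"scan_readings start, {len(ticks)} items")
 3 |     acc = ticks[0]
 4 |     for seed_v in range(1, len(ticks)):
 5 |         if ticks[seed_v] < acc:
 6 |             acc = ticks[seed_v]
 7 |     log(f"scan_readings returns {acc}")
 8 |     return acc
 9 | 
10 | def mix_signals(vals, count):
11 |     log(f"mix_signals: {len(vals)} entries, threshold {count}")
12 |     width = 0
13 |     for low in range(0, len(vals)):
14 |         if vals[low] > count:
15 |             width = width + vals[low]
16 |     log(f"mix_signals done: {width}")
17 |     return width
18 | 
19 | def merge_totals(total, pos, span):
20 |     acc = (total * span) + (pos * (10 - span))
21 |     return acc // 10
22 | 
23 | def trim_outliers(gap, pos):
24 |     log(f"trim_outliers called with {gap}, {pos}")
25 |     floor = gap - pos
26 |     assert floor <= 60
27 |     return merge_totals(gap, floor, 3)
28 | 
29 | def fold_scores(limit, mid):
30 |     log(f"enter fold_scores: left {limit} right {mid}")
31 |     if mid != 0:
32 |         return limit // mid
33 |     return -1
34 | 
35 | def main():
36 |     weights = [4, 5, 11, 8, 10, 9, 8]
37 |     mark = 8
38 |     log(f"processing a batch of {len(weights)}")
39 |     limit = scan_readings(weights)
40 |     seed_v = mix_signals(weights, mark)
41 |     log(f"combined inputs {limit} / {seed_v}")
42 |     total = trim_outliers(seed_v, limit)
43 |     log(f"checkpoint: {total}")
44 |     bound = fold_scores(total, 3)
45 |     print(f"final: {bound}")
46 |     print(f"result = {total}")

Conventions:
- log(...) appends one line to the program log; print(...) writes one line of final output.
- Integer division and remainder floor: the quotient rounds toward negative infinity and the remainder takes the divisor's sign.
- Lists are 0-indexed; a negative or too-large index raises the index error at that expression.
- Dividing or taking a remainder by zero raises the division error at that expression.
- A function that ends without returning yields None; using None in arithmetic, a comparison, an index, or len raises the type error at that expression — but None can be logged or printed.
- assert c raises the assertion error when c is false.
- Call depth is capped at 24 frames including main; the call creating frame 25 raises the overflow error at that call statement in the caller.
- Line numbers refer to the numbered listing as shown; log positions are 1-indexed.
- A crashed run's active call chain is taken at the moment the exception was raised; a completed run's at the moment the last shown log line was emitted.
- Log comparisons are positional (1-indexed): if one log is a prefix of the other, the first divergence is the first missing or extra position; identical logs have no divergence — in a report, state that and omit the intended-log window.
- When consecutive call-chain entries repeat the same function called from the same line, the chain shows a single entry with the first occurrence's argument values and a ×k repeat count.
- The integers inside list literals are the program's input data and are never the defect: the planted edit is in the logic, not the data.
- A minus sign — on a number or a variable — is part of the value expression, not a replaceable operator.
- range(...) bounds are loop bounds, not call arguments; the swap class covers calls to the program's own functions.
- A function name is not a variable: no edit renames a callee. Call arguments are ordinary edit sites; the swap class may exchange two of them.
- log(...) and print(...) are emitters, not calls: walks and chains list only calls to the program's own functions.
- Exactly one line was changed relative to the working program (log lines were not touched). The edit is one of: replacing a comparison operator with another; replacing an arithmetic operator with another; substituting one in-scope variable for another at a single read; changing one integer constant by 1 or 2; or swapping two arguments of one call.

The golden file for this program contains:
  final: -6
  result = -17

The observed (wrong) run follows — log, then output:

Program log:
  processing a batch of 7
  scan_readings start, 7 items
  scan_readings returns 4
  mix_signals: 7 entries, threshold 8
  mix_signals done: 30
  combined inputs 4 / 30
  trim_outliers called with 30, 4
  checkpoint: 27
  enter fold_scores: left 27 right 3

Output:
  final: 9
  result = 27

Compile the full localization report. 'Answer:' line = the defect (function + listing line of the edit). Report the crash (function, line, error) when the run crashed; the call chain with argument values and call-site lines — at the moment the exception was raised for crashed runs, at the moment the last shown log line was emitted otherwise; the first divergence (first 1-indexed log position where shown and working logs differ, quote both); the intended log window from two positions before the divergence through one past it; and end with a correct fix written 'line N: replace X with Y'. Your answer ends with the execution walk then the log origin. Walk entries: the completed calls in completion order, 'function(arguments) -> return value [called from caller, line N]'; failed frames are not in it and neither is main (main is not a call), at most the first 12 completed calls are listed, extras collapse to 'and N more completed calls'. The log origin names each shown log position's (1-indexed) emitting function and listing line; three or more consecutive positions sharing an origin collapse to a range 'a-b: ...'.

Answer: the defect is in main at line 42.
Key fact: At log position 7 the runs split — shown 'trim_outliers called with 30, 4', but the working version logs 'trim_outliers called with 4, 30'.
Call chain: main -> fold_scores(27, 3) (called at line 44).
First divergence: position 7 — shown 'trim_outliers called with 30, 4', intended 'trim_outliers called with 4, 30'.
Intended log window:
  5: mix_signals done: 30
  6: combined inputs 4 / 30
  7: trim_outliers called with 4, 30
  8: checkpoint: -17
Execution walk:
  scan_readings([4, 5, 11, 8, 10, 9, 8]) -> 4  [called from main, line 39]
  mix_signals([4, 5, 11, 8, 10, 9, 8], 8) -> 30  [called from main, line 40]
  merge_totals(30, 26, 3) -> 27  [called from trim_outliers, line 27]
  trim_outliers(30, 4) -> 27  [called from main, line 42]
  fold_scores(27, 3) -> 9  [called from main, line 44]
Origin of each log line:
  1: from main, line 38
  2: from scan_readings, line 2
  3: from scan_readings, line 7
  4: from mix_signals, line 11
  5: from mix_signals, line 16
  6: from main, line 41
  7: from trim_outliers, line 24
  8: from main, line 43
  9: from fold_scores, line 30
A correct fix: line 42: replace `trim_outliers(seed_v, limit)` with `trim_outliers(limit, seed_v)`.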